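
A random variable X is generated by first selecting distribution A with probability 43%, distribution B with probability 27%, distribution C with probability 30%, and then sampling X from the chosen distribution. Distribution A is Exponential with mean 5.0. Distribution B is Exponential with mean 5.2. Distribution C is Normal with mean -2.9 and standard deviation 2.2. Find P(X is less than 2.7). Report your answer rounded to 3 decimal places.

0.587

Conditional on each component, P(X < 2.7): A: 0.417252; B: 0.405022; C: 0.994543.
By total probability, P(X < 2.7) = 0.43·0.417252 + 0.27·0.405022 + 0.3·0.994543 = 0.587137.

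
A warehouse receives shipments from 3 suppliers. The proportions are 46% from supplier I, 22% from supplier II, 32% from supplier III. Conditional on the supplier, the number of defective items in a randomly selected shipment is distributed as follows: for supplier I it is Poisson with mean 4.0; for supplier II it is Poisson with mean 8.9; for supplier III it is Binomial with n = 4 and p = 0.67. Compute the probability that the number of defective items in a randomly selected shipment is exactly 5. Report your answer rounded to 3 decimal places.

0.086

Conditional on each supplier, P(X = 5): I: 0.156293; II: 0.063467; III: 0.
By total probability, P(X = 5) = 0.46·0.156293 + 0.22·0.063467 + 0.32·0 = 0.0858577.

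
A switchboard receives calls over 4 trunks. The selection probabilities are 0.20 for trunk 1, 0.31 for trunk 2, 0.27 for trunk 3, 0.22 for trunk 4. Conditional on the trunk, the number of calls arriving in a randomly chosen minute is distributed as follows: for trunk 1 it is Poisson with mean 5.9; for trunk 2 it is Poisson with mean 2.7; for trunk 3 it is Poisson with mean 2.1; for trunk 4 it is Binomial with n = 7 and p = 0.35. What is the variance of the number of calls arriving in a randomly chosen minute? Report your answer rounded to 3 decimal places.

4.914

Per component, 1: μ=5.9, E[X²]=40.71; 2: μ=2.7, E[X²]=9.99; 3: μ=2.1, E[X²]=6.51; 4: μ=2.45, E[X²]=7.595.
E[X] = 0.2·5.9 + 0.31·2.7 + 0.27·2.1 + 0.22·2.45 = 3.123.
E[X²] = 0.2·40.71 + 0.31·9.99 + 0.27·6.51 + 0.22·7.595 = 14.6675.
Var(X) = E[X²] − (E[X])² = 14.6675 − 9.75313 = 4.91437.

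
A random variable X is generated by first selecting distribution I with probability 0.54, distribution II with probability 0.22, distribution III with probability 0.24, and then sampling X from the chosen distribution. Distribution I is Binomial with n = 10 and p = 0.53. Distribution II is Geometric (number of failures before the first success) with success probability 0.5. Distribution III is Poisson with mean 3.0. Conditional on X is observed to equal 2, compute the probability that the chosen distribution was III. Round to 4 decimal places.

Likelihoods P(X=2 | ·): I: 0.0300987; II: 0.125; III: 0.224042.
Posterior ∝ prior × likelihood. Numerator for III: 0.24·0.224042 = 0.05377.
Normalizing constant: 0.54·0.0300987 + 0.22·0.125 + 0.24·0.224042 = 0.0975233.
P(III | observation) = 0.05377 / 0.0975233 = 0.551356.

0.5514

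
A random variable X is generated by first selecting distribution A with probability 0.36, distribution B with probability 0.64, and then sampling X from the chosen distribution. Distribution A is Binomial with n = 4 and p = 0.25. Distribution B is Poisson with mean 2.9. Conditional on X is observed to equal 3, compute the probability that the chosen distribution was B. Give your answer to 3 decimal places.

0.895

Likelihoods P(X=3 | ·): A: 0.046875; B: 0.22366.
Posterior ∝ prior × likelihood. Numerator for B: 0.64·0.22366 = 0.143143.
Normalizing constant: 0.36·0.046875 + 0.64·0.22366 = 0.160018.
P(B | observation) = 0.143143 / 0.160018 = 0.894543.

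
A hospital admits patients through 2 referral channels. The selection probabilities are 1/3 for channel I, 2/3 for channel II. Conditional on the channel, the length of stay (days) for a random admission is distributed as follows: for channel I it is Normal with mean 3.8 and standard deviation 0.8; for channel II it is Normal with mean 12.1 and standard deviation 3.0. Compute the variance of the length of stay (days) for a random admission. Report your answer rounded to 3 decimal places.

21.522

Per component, I: μ=3.8, E[X²]=15.08; II: μ=12.1, E[X²]=155.41.
E[X] = 0.333333·3.8 + 0.666667·12.1 = 9.33333.
E[X²] = 0.333333·15.08 + 0.666667·155.41 = 108.633.
Var(X) = E[X²] − (E[X])² = 108.633 − 87.1111 = 21.5222.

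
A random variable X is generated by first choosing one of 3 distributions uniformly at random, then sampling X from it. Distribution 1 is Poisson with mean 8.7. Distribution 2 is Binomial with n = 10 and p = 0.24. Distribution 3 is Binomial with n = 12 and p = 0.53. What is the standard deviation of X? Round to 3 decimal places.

Per component, 1: μ=8.7, E[X²]=84.39; 2: μ=2.4, E[X²]=7.584; 3: μ=6.36, E[X²]=43.4388.
E[X] = 0.333333·8.7 + 0.333333·2.4 + 0.333333·6.36 = 5.82.
E[X²] = 0.333333·84.39 + 0.333333·7.584 + 0.333333·43.4388 = 45.1376.
Var(X) = E[X²] − (E[X])² = 45.1376 − 33.8724 = 11.2652.
SD(X) = √11.2652 = 3.35637.

3.356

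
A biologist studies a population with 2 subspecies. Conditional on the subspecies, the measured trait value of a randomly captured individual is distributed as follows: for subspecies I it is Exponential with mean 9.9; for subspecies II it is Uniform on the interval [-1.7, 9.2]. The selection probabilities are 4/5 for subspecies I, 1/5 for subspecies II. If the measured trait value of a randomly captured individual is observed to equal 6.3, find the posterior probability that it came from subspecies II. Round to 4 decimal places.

0.3002

Likelihoods f(6.3 | ·): I: 0.0534559; II: 0.0917431.
Posterior ∝ prior × likelihood. Numerator for II: 0.2·0.0917431 = 0.0183486.
Normalizing constant: 0.8·0.0534559 + 0.2·0.0917431 = 0.0611133.
P(II | observation) = 0.0183486 / 0.0611133 = 0.300239.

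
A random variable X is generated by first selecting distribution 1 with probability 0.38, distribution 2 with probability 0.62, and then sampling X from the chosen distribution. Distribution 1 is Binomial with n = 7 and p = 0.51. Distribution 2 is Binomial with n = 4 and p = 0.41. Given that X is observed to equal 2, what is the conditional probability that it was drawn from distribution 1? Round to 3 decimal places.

Likelihoods P(X=2 | ·): 1: 0.154291; 2: 0.351094.
Posterior ∝ prior × likelihood. Numerator for 1: 0.38·0.154291 = 0.0586305.
Normalizing constant: 0.38·0.154291 + 0.62·0.351094 = 0.276309.
P(1 | observation) = 0.0586305 / 0.276309 = 0.212192.

0.212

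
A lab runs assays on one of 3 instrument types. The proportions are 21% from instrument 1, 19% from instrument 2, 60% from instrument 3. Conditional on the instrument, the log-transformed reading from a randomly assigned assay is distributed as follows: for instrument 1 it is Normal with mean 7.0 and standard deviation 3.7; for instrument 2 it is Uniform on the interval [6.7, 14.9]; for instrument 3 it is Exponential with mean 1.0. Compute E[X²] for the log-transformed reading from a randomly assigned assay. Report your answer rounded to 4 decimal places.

For each component E[X²] = Var + (mean)², giving 1: 62.69; 2: 122.243; 3: 2.
Overall E[X²] = 0.21·62.69 + 0.19·122.243 + 0.6·2 = 37.5911.

37.5911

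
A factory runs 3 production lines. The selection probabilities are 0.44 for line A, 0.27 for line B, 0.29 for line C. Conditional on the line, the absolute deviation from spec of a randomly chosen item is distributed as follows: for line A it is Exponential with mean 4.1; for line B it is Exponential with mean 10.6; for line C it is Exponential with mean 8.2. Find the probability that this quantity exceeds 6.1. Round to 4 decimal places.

Conditional on each line, P(X > 6.1): A: 0.225868; B: 0.56244; C: 0.475256.
By total probability, P(X > 6.1) = 0.44·0.225868 + 0.27·0.56244 + 0.29·0.475256 = 0.389065.

0.3891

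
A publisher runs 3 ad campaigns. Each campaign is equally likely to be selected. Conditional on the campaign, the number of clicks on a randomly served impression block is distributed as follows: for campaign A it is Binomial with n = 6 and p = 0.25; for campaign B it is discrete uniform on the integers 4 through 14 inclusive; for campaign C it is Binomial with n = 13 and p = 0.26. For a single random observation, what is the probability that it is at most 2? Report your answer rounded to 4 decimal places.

Conditional on each campaign, P(X ≤ 2): A: 0.830566; B: 0; C: 0.303219.
By total probability, P(X ≤ 2) = 0.333333·0.830566 + 0.333333·0 + 0.333333·0.303219 = 0.377928.

0.3779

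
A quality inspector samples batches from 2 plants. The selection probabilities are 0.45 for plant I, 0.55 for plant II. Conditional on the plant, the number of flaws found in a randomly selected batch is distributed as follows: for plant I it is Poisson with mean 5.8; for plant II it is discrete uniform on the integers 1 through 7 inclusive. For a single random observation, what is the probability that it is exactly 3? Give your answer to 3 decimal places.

0.123

Conditional on each plant, P(X = 3): I: 0.098452; II: 0.142857.
By total probability, P(X = 3) = 0.45·0.098452 + 0.55·0.142857 = 0.122875.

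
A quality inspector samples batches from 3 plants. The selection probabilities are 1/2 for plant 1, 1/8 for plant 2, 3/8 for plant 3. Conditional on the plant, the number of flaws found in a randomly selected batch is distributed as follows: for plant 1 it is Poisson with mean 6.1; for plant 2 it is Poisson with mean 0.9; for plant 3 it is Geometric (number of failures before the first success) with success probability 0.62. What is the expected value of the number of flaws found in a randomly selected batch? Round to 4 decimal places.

3.3923

Component means — 1: 6.1; 2: 0.9; 3: 0.612903.
E[X] = 0.5·6.1 + 0.125·0.9 + 0.375·0.612903 = 3.39234.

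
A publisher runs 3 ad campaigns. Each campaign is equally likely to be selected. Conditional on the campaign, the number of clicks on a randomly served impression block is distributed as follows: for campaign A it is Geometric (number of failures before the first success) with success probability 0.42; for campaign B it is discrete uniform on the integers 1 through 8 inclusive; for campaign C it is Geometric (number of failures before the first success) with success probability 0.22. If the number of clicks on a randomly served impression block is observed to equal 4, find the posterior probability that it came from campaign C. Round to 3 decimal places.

Likelihoods P(X=4 | ·): A: 0.0475293; B: 0.125; C: 0.0814331.
Posterior ∝ prior × likelihood. Numerator for C: 0.333333·0.0814331 = 0.0271444.
Normalizing constant: 0.333333·0.0475293 + 0.333333·0.125 + 0.333333·0.0814331 = 0.0846541.
P(C | observation) = 0.0271444 / 0.0846541 = 0.32065.

0.321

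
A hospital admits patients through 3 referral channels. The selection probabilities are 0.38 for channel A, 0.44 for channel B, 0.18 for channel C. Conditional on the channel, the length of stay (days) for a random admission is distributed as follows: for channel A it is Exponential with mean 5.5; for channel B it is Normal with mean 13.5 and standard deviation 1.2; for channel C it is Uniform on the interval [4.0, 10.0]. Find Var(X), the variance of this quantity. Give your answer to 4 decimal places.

Per component, A: μ=5.5, E[X²]=60.5; B: μ=13.5, E[X²]=183.69; C: μ=7, E[X²]=52.
E[X] = 0.38·5.5 + 0.44·13.5 + 0.18·7 = 9.29.
E[X²] = 0.38·60.5 + 0.44·183.69 + 0.18·52 = 113.174.
Var(X) = E[X²] − (E[X])² = 113.174 − 86.3041 = 26.8695.

26.8695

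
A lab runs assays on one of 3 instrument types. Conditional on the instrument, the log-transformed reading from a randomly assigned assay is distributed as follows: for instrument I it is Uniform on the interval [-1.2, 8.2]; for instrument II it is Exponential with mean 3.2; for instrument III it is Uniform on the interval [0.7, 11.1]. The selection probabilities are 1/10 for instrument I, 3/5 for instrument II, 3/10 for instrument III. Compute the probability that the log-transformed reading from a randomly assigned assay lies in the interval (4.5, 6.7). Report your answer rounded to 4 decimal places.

0.1600

Conditional on each instrument, P(4.5 < X < 6.7): I: 0.234043; II: 0.121836; III: 0.211538.
By total probability, P(4.5 < X < 6.7) = 0.1·0.234043 + 0.6·0.121836 + 0.3·0.211538 = 0.159968.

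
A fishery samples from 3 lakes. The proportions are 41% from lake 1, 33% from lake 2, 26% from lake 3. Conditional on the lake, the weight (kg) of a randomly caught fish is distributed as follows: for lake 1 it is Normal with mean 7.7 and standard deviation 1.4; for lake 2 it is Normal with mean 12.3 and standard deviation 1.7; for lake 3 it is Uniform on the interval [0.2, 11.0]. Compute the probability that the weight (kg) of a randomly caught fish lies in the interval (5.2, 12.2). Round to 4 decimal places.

0.6914

Conditional on each lake, P(5.2 < X < 12.2): 1: 0.962273; 2: 0.476532; 3: 0.537037.
By total probability, P(5.2 < X < 12.2) = 0.41·0.962273 + 0.33·0.476532 + 0.26·0.537037 = 0.691417.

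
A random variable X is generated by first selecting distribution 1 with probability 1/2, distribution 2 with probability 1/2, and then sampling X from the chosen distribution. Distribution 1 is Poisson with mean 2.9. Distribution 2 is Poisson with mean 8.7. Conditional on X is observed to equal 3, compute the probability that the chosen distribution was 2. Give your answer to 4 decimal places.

Likelihoods P(X=3 | ·): 1: 0.22366; 2: 0.0182829.
Posterior ∝ prior × likelihood. Numerator for 2: 0.5·0.0182829 = 0.00914144.
Normalizing constant: 0.5·0.22366 + 0.5·0.0182829 = 0.120972.
P(2 | observation) = 0.00914144 / 0.120972 = 0.0755668.

0.0756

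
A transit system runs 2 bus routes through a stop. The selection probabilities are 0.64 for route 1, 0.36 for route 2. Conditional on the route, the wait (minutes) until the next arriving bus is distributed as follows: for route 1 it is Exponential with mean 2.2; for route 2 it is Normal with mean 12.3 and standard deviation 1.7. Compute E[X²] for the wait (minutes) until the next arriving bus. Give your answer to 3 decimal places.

For each component E[X²] = Var + (mean)², giving 1: 9.68; 2: 154.18.
Overall E[X²] = 0.64·9.68 + 0.36·154.18 = 61.7.

61.700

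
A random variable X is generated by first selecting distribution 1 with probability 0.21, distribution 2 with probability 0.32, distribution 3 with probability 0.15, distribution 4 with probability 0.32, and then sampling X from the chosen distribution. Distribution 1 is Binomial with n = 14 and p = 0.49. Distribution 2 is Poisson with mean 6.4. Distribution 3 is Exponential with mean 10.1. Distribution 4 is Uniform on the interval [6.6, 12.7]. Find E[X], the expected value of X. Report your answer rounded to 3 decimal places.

8.092

Component means — 1: 6.86; 2: 6.4; 3: 10.1; 4: 9.65.
E[X] = 0.21·6.86 + 0.32·6.4 + 0.15·10.1 + 0.32·9.65 = 8.0916.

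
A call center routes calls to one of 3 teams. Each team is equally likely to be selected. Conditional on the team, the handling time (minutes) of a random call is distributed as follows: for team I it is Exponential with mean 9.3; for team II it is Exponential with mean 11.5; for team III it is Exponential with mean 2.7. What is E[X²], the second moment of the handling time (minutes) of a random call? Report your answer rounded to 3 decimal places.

For each component E[X²] = Var + (mean)², giving I: 172.98; II: 264.5; III: 14.58.
Overall E[X²] = 0.333333·172.98 + 0.333333·264.5 + 0.333333·14.58 = 150.687.

150.687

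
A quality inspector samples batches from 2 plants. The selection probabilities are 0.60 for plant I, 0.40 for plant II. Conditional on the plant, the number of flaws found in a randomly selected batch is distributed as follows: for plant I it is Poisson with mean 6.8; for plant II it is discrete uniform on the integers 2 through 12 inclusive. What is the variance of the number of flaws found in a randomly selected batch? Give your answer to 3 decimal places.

Per component, I: μ=6.8, E[X²]=53.04; II: μ=7, E[X²]=59.
E[X] = 0.6·6.8 + 0.4·7 = 6.88.
E[X²] = 0.6·53.04 + 0.4·59 = 55.424.
Var(X) = E[X²] − (E[X])² = 55.424 − 47.3344 = 8.0896.

8.090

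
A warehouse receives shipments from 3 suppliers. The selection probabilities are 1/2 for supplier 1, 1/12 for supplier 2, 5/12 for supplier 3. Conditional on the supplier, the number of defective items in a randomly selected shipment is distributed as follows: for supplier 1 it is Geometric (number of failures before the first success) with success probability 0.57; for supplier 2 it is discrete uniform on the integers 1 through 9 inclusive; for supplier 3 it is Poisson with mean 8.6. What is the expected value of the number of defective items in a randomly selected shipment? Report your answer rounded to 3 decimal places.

4.377

Component means — 1: 0.754386; 2: 5; 3: 8.6.
E[X] = 0.5·0.754386 + 0.0833333·5 + 0.416667·8.6 = 4.37719.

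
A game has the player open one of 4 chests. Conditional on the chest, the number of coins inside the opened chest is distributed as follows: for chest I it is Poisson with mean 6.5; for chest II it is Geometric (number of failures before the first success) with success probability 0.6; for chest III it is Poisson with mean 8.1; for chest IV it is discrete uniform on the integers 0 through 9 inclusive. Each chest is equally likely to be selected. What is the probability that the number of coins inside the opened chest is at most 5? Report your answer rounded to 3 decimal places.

Conditional on each chest, P(X ≤ 5): I: 0.369041; II: 0.995904; III: 0.182246; IV: 0.6.
By total probability, P(X ≤ 5) = 0.25·0.369041 + 0.25·0.995904 + 0.25·0.182246 + 0.25·0.6 = 0.536798.

0.537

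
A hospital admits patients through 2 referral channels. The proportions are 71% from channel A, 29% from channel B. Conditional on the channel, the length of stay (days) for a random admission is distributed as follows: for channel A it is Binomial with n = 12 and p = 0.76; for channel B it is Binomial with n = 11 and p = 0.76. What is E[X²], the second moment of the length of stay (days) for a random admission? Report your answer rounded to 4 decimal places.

For each component E[X²] = Var + (mean)², giving A: 85.3632; B: 71.896.
Overall E[X²] = 0.71·85.3632 + 0.29·71.896 = 81.4577.

81.4577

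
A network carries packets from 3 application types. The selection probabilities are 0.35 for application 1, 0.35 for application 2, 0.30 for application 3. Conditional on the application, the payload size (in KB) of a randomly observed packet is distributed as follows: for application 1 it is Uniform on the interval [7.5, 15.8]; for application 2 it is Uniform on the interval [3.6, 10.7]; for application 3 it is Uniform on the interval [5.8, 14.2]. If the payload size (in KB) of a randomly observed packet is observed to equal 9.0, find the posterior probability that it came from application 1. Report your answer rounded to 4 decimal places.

0.3316

Likelihoods f(9.0 | ·): 1: 0.120482; 2: 0.140845; 3: 0.119048.
Posterior ∝ prior × likelihood. Numerator for 1: 0.35·0.120482 = 0.0421687.
Normalizing constant: 0.35·0.120482 + 0.35·0.140845 + 0.3·0.119048 = 0.127179.
P(1 | observation) = 0.0421687 / 0.127179 = 0.33157.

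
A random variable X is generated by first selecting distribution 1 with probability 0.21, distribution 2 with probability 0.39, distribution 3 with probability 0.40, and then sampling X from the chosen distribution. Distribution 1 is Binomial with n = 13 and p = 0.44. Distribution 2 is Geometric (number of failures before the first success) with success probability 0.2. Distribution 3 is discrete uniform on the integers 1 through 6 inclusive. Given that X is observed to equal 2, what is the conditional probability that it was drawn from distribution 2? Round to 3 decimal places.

Likelihoods P(X=2 | ·): 1: 0.0256489; 2: 0.128; 3: 0.166667.
Posterior ∝ prior × likelihood. Numerator for 2: 0.39·0.128 = 0.04992.
Normalizing constant: 0.21·0.0256489 + 0.39·0.128 + 0.4·0.166667 = 0.121973.
P(2 | observation) = 0.04992 / 0.121973 = 0.409271.

0.409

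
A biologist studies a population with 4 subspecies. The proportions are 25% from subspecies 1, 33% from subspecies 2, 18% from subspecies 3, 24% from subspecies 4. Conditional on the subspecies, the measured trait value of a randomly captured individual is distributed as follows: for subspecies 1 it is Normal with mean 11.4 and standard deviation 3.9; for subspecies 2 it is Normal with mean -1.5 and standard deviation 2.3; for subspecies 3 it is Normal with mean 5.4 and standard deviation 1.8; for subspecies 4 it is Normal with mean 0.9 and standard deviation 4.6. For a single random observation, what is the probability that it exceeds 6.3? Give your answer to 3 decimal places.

Conditional on each subspecies, P(X > 6.3): 1: 0.904511; 2: 0.000347804; 3: 0.308538; 4: 0.120215.
By total probability, P(X > 6.3) = 0.25·0.904511 + 0.33·0.000347804 + 0.18·0.308538 + 0.24·0.120215 = 0.310631.

0.311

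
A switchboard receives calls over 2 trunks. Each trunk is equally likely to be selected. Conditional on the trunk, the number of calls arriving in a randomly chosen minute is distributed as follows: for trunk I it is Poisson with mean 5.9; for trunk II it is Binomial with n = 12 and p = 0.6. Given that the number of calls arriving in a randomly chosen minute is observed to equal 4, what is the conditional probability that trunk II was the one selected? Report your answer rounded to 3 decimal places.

Likelihoods P(X=4 | ·): I: 0.138312; II: 0.0420427.
Posterior ∝ prior × likelihood. Numerator for II: 0.5·0.0420427 = 0.0210213.
Normalizing constant: 0.5·0.138312 + 0.5·0.0420427 = 0.0901772.
P(II | observation) = 0.0210213 / 0.0901772 = 0.233111.

0.233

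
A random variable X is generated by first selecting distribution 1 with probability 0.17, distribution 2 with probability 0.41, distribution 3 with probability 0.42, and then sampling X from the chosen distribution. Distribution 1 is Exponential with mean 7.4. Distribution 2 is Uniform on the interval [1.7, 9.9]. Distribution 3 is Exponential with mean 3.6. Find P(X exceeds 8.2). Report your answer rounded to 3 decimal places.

Conditional on each component, P(X > 8.2): 1: 0.330183; 2: 0.207317; 3: 0.102512.
By total probability, P(X > 8.2) = 0.17·0.330183 + 0.41·0.207317 + 0.42·0.102512 = 0.184186.

0.184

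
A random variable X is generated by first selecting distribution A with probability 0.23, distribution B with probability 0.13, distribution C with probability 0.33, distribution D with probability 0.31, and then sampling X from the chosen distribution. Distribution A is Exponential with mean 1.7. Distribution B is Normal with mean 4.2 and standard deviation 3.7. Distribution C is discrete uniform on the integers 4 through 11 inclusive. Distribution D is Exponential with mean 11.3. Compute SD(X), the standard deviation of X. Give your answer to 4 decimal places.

7.5530

Per component, A: μ=1.7, E[X²]=5.78; B: μ=4.2, E[X²]=31.33; C: μ=7.5, E[X²]=61.5; D: μ=11.3, E[X²]=255.38.
E[X] = 0.23·1.7 + 0.13·4.2 + 0.33·7.5 + 0.31·11.3 = 6.915.
E[X²] = 0.23·5.78 + 0.13·31.33 + 0.33·61.5 + 0.31·255.38 = 104.865.
Var(X) = E[X²] − (E[X])² = 104.865 − 47.8172 = 57.0479.
SD(X) = √57.0479 = 7.553.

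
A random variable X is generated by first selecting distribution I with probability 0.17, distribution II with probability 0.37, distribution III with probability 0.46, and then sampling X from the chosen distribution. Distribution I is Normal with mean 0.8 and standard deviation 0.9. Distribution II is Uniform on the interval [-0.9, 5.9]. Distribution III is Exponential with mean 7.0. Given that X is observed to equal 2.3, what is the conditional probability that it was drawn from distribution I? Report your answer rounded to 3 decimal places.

Likelihoods f(2.3 | ·): I: 0.11053; II: 0.147059; III: 0.10285.
Posterior ∝ prior × likelihood. Numerator for I: 0.17·0.11053 = 0.0187901.
Normalizing constant: 0.17·0.11053 + 0.37·0.147059 + 0.46·0.10285 = 0.120513.
P(I | observation) = 0.0187901 / 0.120513 = 0.155918.

0.156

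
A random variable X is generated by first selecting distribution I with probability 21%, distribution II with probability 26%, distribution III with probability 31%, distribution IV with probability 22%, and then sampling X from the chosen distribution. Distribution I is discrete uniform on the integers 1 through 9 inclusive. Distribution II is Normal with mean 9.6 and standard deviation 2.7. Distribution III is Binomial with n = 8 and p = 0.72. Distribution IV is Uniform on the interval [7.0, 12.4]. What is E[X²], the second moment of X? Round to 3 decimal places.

64.526

For each component E[X²] = Var + (mean)², giving I: 31.6667; II: 99.45; III: 34.7904; IV: 96.52.
Overall E[X²] = 0.21·31.6667 + 0.26·99.45 + 0.31·34.7904 + 0.22·96.52 = 64.5264.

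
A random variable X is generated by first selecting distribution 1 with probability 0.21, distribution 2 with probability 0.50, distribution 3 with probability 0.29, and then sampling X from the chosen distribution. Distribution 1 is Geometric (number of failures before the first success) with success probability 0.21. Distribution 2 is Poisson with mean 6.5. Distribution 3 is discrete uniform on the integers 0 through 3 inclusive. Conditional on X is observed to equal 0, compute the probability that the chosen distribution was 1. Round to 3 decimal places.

Likelihoods P(X=0 | ·): 1: 0.21; 2: 0.00150344; 3: 0.25.
Posterior ∝ prior × likelihood. Numerator for 1: 0.21·0.21 = 0.0441.
Normalizing constant: 0.21·0.21 + 0.5·0.00150344 + 0.29·0.25 = 0.117352.
P(1 | observation) = 0.0441 / 0.117352 = 0.375793.

0.376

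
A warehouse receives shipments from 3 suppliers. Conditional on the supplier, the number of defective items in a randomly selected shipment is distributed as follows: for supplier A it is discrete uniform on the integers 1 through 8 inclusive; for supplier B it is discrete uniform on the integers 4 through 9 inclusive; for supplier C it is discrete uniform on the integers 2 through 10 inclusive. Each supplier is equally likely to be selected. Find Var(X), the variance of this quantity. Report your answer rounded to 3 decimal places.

Per component, A: μ=4.5, E[X²]=25.5; B: μ=6.5, E[X²]=45.1667; C: μ=6, E[X²]=42.6667.
E[X] = 0.333333·4.5 + 0.333333·6.5 + 0.333333·6 = 5.66667.
E[X²] = 0.333333·25.5 + 0.333333·45.1667 + 0.333333·42.6667 = 37.7778.
Var(X) = E[X²] − (E[X])² = 37.7778 − 32.1111 = 5.66667.

5.667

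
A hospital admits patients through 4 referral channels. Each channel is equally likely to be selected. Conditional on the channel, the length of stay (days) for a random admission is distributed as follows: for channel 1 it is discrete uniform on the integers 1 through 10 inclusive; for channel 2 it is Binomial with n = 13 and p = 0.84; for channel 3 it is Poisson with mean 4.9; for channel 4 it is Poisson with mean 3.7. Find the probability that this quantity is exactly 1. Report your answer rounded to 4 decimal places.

Conditional on each channel, P(X = 1): 1: 0.1; 2: 3.07371e-09; 3: 0.0364883; 4: 0.091477.
By total probability, P(X = 1) = 0.25·0.1 + 0.25·3.07371e-09 + 0.25·0.0364883 + 0.25·0.091477 = 0.0569913.

0.0570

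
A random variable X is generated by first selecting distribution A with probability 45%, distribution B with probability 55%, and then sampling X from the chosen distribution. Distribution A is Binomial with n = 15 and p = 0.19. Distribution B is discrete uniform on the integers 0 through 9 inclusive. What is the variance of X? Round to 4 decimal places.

6.2501

Per component, A: μ=2.85, E[X²]=10.431; B: μ=4.5, E[X²]=28.5.
E[X] = 0.45·2.85 + 0.55·4.5 = 3.7575.
E[X²] = 0.45·10.431 + 0.55·28.5 = 20.369.
Var(X) = E[X²] − (E[X])² = 20.369 − 14.1188 = 6.25014.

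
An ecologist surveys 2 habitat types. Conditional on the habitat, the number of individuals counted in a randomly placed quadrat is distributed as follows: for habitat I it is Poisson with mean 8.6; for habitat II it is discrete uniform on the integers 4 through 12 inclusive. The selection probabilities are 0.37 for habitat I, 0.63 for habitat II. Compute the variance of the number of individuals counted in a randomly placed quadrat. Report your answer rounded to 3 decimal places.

Per component, I: μ=8.6, E[X²]=82.56; II: μ=8, E[X²]=70.6667.
E[X] = 0.37·8.6 + 0.63·8 = 8.222.
E[X²] = 0.37·82.56 + 0.63·70.6667 = 75.0672.
Var(X) = E[X²] − (E[X])² = 75.0672 − 67.6013 = 7.46592.

7.466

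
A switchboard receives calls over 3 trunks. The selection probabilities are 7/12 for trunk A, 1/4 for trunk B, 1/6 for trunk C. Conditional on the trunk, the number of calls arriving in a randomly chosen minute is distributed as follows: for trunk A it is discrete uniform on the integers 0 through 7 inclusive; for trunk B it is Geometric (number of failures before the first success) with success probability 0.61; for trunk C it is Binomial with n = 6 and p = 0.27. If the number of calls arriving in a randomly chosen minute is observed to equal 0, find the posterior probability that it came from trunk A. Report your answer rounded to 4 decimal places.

0.2909

Likelihoods P(X=0 | ·): A: 0.125; B: 0.61; C: 0.151334.
Posterior ∝ prior × likelihood. Numerator for A: 0.583333·0.125 = 0.0729167.
Normalizing constant: 0.583333·0.125 + 0.25·0.61 + 0.166667·0.151334 = 0.250639.
P(A | observation) = 0.0729167 / 0.250639 = 0.290923.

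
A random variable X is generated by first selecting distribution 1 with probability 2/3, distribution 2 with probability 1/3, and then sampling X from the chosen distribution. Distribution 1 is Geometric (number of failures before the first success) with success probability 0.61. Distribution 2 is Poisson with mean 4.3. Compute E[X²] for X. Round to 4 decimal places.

8.5679

For each component E[X²] = Var + (mean)², giving 1: 1.45687; 2: 22.79.
Overall E[X²] = 0.666667·1.45687 + 0.333333·22.79 = 8.56791.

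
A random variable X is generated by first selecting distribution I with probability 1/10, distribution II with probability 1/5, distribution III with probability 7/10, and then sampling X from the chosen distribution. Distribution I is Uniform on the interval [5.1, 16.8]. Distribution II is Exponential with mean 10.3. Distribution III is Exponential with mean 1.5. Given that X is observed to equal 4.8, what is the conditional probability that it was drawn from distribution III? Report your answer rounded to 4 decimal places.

Likelihoods f(4.8 | ·): I: 0; II: 0.0609219; III: 0.0271748.
Posterior ∝ prior × likelihood. Numerator for III: 0.7·0.0271748 = 0.0190224.
Normalizing constant: 0.1·0 + 0.2·0.0609219 + 0.7·0.0271748 = 0.0312067.
P(III | observation) = 0.0190224 / 0.0312067 = 0.60956.

0.6096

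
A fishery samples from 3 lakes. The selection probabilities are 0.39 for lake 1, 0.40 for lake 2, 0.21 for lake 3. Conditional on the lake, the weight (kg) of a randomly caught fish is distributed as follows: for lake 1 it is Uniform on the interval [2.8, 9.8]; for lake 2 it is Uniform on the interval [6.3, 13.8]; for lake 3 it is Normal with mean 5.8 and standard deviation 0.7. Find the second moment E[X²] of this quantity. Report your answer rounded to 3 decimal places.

For each component E[X²] = Var + (mean)², giving 1: 43.7733; 2: 105.69; 3: 34.13.
Overall E[X²] = 0.39·43.7733 + 0.4·105.69 + 0.21·34.13 = 66.5149.

66.515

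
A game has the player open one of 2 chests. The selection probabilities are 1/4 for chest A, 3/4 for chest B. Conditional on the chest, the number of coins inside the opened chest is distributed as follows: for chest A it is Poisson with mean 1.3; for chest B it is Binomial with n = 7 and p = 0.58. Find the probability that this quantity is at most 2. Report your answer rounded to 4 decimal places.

Conditional on each chest, P(X ≤ 2): A: 0.857112; B: 0.116916.
By total probability, P(X ≤ 2) = 0.25·0.857112 + 0.75·0.116916 = 0.301965.

0.3020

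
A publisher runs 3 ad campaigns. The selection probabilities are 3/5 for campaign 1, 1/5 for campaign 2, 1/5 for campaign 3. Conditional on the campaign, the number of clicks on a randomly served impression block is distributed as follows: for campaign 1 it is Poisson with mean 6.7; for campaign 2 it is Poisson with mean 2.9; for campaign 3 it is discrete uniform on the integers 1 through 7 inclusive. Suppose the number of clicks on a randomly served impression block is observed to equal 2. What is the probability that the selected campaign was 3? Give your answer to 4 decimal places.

0.3125

Likelihoods P(X=2 | ·): 1: 0.0276278; 2: 0.231373; 3: 0.142857.
Posterior ∝ prior × likelihood. Numerator for 3: 0.2·0.142857 = 0.0285714.
Normalizing constant: 0.6·0.0276278 + 0.2·0.231373 + 0.2·0.142857 = 0.0914226.
P(3 | observation) = 0.0285714 / 0.0914226 = 0.31252.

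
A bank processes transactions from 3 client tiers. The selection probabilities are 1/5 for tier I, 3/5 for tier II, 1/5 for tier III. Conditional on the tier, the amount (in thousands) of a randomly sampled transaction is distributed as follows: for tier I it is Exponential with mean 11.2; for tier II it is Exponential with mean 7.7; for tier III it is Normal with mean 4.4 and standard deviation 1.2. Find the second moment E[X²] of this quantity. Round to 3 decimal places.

For each component E[X²] = Var + (mean)², giving I: 250.88; II: 118.58; III: 20.8.
Overall E[X²] = 0.2·250.88 + 0.6·118.58 + 0.2·20.8 = 125.484.

125.484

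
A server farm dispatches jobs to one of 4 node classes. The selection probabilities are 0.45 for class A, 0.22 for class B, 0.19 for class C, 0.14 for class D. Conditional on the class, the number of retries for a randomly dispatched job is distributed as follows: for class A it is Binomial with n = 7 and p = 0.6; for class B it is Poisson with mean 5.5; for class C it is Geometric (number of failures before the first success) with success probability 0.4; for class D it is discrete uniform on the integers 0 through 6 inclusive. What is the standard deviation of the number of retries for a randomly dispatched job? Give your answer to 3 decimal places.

Per component, A: μ=4.2, E[X²]=19.32; B: μ=5.5, E[X²]=35.75; C: μ=1.5, E[X²]=6; D: μ=3, E[X²]=13.
E[X] = 0.45·4.2 + 0.22·5.5 + 0.19·1.5 + 0.14·3 = 3.805.
E[X²] = 0.45·19.32 + 0.22·35.75 + 0.19·6 + 0.14·13 = 19.519.
Var(X) = E[X²] − (E[X])² = 19.519 − 14.478 = 5.04098.
SD(X) = √5.04098 = 2.24521.

2.245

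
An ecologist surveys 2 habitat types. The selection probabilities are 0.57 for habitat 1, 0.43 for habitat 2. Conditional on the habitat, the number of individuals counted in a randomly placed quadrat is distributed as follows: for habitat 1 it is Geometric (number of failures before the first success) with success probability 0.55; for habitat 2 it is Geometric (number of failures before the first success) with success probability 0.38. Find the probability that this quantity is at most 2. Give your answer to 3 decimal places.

Conditional on each habitat, P(X ≤ 2): 1: 0.908875; 2: 0.761672.
By total probability, P(X ≤ 2) = 0.57·0.908875 + 0.43·0.761672 = 0.845578.

0.846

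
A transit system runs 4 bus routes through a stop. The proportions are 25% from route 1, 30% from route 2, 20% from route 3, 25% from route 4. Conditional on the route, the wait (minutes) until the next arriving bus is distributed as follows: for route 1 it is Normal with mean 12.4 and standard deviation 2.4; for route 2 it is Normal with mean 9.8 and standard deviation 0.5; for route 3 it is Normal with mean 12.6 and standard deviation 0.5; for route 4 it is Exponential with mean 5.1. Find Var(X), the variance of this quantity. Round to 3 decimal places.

Per component, 1: μ=12.4, E[X²]=159.52; 2: μ=9.8, E[X²]=96.29; 3: μ=12.6, E[X²]=159.01; 4: μ=5.1, E[X²]=52.02.
E[X] = 0.25·12.4 + 0.3·9.8 + 0.2·12.6 + 0.25·5.1 = 9.835.
E[X²] = 0.25·159.52 + 0.3·96.29 + 0.2·159.01 + 0.25·52.02 = 113.574.
Var(X) = E[X²] − (E[X])² = 113.574 − 96.7272 = 16.8468.

16.847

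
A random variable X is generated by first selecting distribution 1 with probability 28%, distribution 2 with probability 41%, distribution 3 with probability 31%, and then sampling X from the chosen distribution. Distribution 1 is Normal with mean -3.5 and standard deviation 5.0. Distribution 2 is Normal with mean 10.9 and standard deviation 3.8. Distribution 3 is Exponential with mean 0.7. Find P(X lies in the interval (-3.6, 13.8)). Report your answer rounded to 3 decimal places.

0.771

Conditional on each component, P(-3.6 < X < 13.8): 1: 0.507708; 2: 0.777248; 3: 1.
By total probability, P(-3.6 < X < 13.8) = 0.28·0.507708 + 0.41·0.777248 + 0.31·1 = 0.77083.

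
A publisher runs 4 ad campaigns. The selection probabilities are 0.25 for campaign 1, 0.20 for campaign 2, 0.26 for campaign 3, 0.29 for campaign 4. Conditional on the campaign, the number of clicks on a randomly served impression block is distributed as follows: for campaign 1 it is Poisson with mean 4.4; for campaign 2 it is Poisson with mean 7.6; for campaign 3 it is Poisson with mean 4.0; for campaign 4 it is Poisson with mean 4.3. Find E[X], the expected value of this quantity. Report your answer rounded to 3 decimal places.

Component means — 1: 4.4; 2: 7.6; 3: 4; 4: 4.3.
E[X] = 0.25·4.4 + 0.2·7.6 + 0.26·4 + 0.29·4.3 = 4.907.

4.907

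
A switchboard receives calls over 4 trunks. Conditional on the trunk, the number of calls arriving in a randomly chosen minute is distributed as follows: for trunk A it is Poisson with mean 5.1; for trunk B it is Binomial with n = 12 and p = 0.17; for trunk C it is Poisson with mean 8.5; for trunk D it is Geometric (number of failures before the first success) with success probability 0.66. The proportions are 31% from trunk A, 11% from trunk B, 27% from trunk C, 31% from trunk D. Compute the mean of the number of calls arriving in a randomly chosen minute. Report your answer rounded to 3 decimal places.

4.260

Component means — A: 5.1; B: 2.04; C: 8.5; D: 0.515152.
E[X] = 0.31·5.1 + 0.11·2.04 + 0.27·8.5 + 0.31·0.515152 = 4.2601.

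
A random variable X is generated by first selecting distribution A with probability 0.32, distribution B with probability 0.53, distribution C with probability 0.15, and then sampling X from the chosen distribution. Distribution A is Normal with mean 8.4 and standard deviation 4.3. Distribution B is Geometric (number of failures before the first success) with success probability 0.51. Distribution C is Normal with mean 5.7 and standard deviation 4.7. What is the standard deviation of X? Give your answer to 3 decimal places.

Per component, A: μ=8.4, E[X²]=89.05; B: μ=0.960784, E[X²]=2.807; C: μ=5.7, E[X²]=54.58.
E[X] = 0.32·8.4 + 0.53·0.960784 + 0.15·5.7 = 4.05222.
E[X²] = 0.32·89.05 + 0.53·2.807 + 0.15·54.58 = 38.1707.
Var(X) = E[X²] − (E[X])² = 38.1707 − 16.4205 = 21.7503.
SD(X) = √21.7503 = 4.66372.

4.664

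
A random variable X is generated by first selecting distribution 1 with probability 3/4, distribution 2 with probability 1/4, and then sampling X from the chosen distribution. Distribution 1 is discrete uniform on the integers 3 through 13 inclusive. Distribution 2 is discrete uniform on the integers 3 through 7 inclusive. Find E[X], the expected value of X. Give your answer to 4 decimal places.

7.2500

Component means — 1: 8; 2: 5.
E[X] = 0.75·8 + 0.25·5 = 7.25.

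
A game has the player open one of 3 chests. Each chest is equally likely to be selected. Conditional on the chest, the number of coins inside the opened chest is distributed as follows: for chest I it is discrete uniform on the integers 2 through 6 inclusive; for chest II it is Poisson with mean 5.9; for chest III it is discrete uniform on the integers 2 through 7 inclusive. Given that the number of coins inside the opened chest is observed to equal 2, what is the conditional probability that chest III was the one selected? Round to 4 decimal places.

Likelihoods P(X=2 | ·): I: 0.2; II: 0.04768; III: 0.166667.
Posterior ∝ prior × likelihood. Numerator for III: 0.333333·0.166667 = 0.0555556.
Normalizing constant: 0.333333·0.2 + 0.333333·0.04768 + 0.333333·0.166667 = 0.138116.
P(III | observation) = 0.0555556 / 0.138116 = 0.40224.

0.4022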